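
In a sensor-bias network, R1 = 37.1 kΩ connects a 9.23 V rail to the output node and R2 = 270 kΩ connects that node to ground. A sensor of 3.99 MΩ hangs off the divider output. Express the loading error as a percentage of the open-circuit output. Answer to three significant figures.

0.811 %

The divider's output (Thévenin) resistance is R1‖R2 = 32.62 kΩ.
Fractional drop under load = R_th/(R_th + R_L) = 32.62 / (32.62 + 3990) = 0.008109.
So the output falls by 0.811 %.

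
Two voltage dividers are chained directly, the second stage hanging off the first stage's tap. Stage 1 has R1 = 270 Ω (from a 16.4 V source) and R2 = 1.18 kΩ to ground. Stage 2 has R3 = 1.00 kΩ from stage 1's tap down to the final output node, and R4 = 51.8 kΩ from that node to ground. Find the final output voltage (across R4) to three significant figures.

Stage 2 presents R3+R4 = 52800 Ω as a load on stage 1's tap.
Stage 1's lower leg becomes R2‖(R3+R4) = 1154 Ω, so V_mid = 16.4 × 1154/1424 = 13.29 V.
Stage 2 is itself unloaded: V_out = V_mid × R4/(R3+R4) = 13.29 × 51800/52800 = 13.0 V.

V_out ≈ 13.0 V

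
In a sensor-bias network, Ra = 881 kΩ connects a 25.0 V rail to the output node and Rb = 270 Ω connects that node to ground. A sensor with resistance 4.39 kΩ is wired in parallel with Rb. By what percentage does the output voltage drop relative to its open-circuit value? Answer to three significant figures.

The divider's output (Thévenin) resistance is Ra‖Rb = 269.9 Ω.
Fractional drop under load = R_th/(R_th + R_L) = 269.9 / (269.9 + 4390) = 0.05792.
So the output falls by 5.79 %.

5.79 %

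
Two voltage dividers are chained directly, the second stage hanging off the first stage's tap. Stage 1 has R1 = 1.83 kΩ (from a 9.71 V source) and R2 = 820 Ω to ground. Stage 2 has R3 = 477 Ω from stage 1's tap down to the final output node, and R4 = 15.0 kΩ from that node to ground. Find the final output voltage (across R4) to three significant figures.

Stage 2 presents R3+R4 = 15480 Ω as a load on stage 1's tap.
Stage 1's lower leg becomes R2‖(R3+R4) = 778.7 Ω, so V_mid = 9.71 × 778.7/2609 = 2.899 V.
Stage 2 is itself unloaded: V_out = V_mid × R4/(R3+R4) = 2.899 × 15000/15480 = 2.81 V.

V_out ≈ 2.81 V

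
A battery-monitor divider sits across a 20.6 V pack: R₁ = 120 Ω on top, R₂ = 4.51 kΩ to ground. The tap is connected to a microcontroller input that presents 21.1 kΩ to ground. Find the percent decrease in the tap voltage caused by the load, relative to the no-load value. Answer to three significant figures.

The divider's output (Thévenin) resistance is R₁‖R₂ = 116.9 Ω.
Fractional drop under load = R_th/(R_th + R_L) = 116.9 / (116.9 + 21100) = 0.005509.
So the output falls by 0.551 %.

0.551 %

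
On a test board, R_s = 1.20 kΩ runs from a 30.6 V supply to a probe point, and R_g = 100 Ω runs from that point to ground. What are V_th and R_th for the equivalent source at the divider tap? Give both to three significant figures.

V_th is the open-circuit tap voltage: 30.6 × 100/(1200 + 100) = 2.35 V.
With the supply zeroed, R_s and R_g appear in parallel from the tap: R_th = R_s‖R_g = (1200 × 100)/1300 = 92.3 Ω.

V_th = 2.35 V, R_th = 92.3 Ω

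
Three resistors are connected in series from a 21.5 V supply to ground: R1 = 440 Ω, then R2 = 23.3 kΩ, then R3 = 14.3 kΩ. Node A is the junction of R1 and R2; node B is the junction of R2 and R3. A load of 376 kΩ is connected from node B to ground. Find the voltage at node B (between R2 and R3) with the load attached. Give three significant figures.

V ≈ 7.89 V

At node B, R3 is in parallel with the load: R3‖R_L = 13780 Ω.
Below node A the resistance is R2 + (R3‖R_L) = 37080 Ω, so V_A = 21.5 × 37080/37520 = 21.25 V.
Then V_B = V_A × (R3‖R_L)/(R2 + R3‖R_L) = 21.25 × 13780/37080 = 7.89 V.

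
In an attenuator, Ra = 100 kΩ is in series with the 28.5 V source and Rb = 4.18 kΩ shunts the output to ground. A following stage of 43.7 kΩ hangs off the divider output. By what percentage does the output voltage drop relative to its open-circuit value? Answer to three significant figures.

8.41 %

The divider's output (Thévenin) resistance is Ra‖Rb = 4.012 kΩ.
Fractional drop under load = R_th/(R_th + R_L) = 4.012 / (4.012 + 43.7) = 0.08409.
So the output falls by 8.41 %.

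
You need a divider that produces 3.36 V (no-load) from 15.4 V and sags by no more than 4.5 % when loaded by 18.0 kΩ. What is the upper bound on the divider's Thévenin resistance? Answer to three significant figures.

Loading drop = R_th/(R_th + R_L) ≤ 0.0450, so R_th ≤ R_L · ε/(1−ε) = 18.0 kΩ × 0.0450/0.9550 = 848 Ω.
(Any R1, R2 with R2/(R1+R2) = 0.218 and R1‖R2 ≤ 848 Ω will meet the spec.)

R_th ≤ 848 Ω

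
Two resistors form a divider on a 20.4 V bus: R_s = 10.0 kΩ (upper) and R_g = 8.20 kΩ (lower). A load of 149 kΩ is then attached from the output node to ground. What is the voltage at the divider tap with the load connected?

The load sits in parallel with R_g: R_g‖R_L = (8.20 × 149) / (8.20 + 149) = 7.772 kΩ.
V_out = 20.4 × 7.772 / (10.0 + 7.772) = 20.4 × 7.772/17.77 = 8.92 V.

V_out ≈ 8.92 V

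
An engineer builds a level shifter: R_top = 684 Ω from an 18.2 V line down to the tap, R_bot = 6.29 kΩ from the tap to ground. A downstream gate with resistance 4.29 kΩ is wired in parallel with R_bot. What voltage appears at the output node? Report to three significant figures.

V_out ≈ 14.4 V

The load sits in parallel with R_bot: R_bot‖R_L = (6290 × 4290) / (6290 + 4290) = 2550 Ω.
V_out = 18.2 × 2550 / (684 + 2550) = 18.2 × 2550/3234 = 14.4 V.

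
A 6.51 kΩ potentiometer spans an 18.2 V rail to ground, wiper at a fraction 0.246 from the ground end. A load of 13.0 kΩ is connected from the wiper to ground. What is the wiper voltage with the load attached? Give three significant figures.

The wiper splits the pot into (1−α)R = 4.909 kΩ above and αR = 1.601 kΩ below.
Lower section ‖ load = 1.426 kΩ.
V_wiper = 18.2 × 1.426/(4.909 + 1.426) = 4.10 V.

V ≈ 4.10 V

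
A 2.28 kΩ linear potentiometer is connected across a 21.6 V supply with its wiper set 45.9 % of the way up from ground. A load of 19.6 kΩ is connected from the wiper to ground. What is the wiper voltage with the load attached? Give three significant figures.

The wiper splits the pot into (1−α)R = 1.233 kΩ above and αR = 1.047 kΩ below.
Lower section ‖ load = 0.9935 kΩ.
V_wiper = 21.6 × 0.9935/(1.233 + 0.9935) = 9.64 V.

V ≈ 9.64 V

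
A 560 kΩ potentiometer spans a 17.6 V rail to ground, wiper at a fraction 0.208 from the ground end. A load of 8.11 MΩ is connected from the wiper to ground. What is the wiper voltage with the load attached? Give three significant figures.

V ≈ 3.62 V

The wiper splits the pot into (1−α)R = 443.5 kΩ above and αR = 116.5 kΩ below.
Lower section ‖ load = 114.8 kΩ.
V_wiper = 17.6 × 114.8/(443.5 + 114.8) = 3.62 V.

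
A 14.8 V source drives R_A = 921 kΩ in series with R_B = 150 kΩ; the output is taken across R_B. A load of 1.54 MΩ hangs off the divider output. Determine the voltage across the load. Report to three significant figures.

The load sits in parallel with R_B: R_B‖R_L = (150 × 1540) / (150 + 1540) = 136.7 kΩ.
V_out = 14.8 × 136.7 / (921 + 136.7) = 14.8 × 136.7/1058 = 1.91 V.
(Unloaded it would have been 2.07 V.)

V_out ≈ 1.91 V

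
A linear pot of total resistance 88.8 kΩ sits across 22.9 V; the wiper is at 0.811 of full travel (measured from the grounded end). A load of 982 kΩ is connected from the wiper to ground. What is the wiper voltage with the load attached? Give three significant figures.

V ≈ 18.3 V

The wiper splits the pot into (1−α)R = 16.78 kΩ above and αR = 72.02 kΩ below.
Lower section ‖ load = 67.10 kΩ.
V_wiper = 22.9 × 67.10/(16.78 + 67.10) = 18.3 V.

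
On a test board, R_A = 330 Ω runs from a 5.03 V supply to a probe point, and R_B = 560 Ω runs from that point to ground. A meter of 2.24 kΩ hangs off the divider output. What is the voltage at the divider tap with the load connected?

The load sits in parallel with R_B: R_B‖R_L = (560 × 2240) / (560 + 2240) = 448.0 Ω.
V_out = 5.03 × 448.0 / (330 + 448.0) = 5.03 × 448.0/778.0 = 2.90 V.
(Unloaded it would have been 3.16 V.)

V_out ≈ 2.90 V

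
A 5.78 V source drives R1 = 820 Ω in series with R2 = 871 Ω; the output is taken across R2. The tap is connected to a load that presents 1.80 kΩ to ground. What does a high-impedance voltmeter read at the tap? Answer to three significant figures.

The load sits in parallel with R2: R2‖R_L = (871 × 1800) / (871 + 1800) = 587.0 Ω.
V_out = 5.78 × 587.0 / (820 + 587.0) = 5.78 × 587.0/1407 = 2.41 V.

V_out ≈ 2.41 V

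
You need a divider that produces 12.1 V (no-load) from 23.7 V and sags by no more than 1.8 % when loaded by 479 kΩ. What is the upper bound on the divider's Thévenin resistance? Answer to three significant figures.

Loading drop = R_th/(R_th + R_L) ≤ 0.0180, so R_th ≤ R_L · ε/(1−ε) = 479 kΩ × 0.0180/0.9820 = 8.78 kΩ.
(Any R1, R2 with R2/(R1+R2) = 0.511 and R1‖R2 ≤ 8.78 kΩ will meet the spec.)

R_th ≤ 8.78 kΩ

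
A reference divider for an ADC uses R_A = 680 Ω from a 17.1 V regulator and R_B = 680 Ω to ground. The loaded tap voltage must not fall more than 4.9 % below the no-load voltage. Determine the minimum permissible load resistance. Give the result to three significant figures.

R_L(min) ≈ 6.60 kΩ

Output resistance R_th = R_A‖R_B = (680 × 680)/1360 = 340.0 Ω.
The fractional drop is R_th/(R_th + R_L); requiring this ≤ 0.0490 gives R_L ≥ R_th(1/0.0490 − 1) = 340.0 × 19.41 = 6.60 kΩ.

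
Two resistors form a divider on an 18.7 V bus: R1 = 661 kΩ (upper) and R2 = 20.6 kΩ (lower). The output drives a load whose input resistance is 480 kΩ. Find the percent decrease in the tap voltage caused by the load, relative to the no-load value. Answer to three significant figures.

The divider's output (Thévenin) resistance is R1‖R2 = 19.98 kΩ.
Fractional drop under load = R_th/(R_th + R_L) = 19.98 / (19.98 + 480) = 0.03996.
So the output falls by 4.00 %.

4.00 %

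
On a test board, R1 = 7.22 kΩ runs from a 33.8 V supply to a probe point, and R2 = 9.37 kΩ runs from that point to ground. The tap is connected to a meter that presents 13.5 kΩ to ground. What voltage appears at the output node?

The load sits in parallel with R2: R2‖R_L = (9.37 × 13.5) / (9.37 + 13.5) = 5.531 kΩ.
V_out = 33.8 × 5.531 / (7.22 + 5.531) = 33.8 × 5.531/12.75 = 14.7 V.

V_out ≈ 14.7 V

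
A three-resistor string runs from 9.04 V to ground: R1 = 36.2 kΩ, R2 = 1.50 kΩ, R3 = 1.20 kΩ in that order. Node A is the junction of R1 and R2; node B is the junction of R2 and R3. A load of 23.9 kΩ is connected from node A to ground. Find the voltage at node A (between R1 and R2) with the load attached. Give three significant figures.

V ≈ 0.568 V

Below node A the series string R2+R3 = 2.700 kΩ sits in parallel with the 23.9 kΩ load: 2.426 kΩ.
V_A = 9.04 × 2.426/(36.2 + 2.426) = 0.568 V.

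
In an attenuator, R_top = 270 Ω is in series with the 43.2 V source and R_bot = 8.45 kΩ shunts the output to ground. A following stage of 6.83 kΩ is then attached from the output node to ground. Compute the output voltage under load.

The load sits in parallel with R_bot: R_bot‖R_L = (8450 × 6830) / (8450 + 6830) = 3777 Ω.
V_out = 43.2 × 3777 / (270 + 3777) = 43.2 × 3777/4047 = 40.3 V.

V_out ≈ 40.3 V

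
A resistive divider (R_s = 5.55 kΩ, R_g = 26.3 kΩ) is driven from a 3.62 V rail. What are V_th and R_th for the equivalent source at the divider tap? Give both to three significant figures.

V_th = 2.99 V, R_th = 4.58 kΩ

V_th is the open-circuit tap voltage: 3.62 × 26.3/(5.55 + 26.3) = 2.99 V.
With the supply zeroed, R_s and R_g appear in parallel from the tap: R_th = R_s‖R_g = (5.55 × 26.3)/31.85 = 4.58 kΩ.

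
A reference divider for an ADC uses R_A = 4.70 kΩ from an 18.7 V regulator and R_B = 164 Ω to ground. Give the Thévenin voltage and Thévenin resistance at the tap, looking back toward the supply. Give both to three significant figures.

V_th is the open-circuit tap voltage: 18.7 × 164/(4700 + 164) = 0.631 V.
With the supply zeroed, R_A and R_B appear in parallel from the tap: R_th = R_A‖R_B = (4700 × 164)/4864 = 158 Ω.

V_th = 0.631 V, R_th = 158 Ω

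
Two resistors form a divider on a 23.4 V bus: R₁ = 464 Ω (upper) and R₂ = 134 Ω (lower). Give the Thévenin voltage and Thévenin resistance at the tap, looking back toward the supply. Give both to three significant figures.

V_th = 5.24 V, R_th = 104 Ω

V_th is the open-circuit tap voltage: 23.4 × 134/(464 + 134) = 5.24 V.
With the supply zeroed, R₁ and R₂ appear in parallel from the tap: R_th = R₁‖R₂ = (464 × 134)/598.0 = 104 Ω.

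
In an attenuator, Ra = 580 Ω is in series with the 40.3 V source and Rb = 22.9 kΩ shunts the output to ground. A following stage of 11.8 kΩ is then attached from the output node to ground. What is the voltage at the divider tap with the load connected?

V_out ≈ 37.5 V

The load sits in parallel with Rb: Rb‖R_L = (22900 × 11800) / (22900 + 11800) = 7787 Ω.
V_out = 40.3 × 7787 / (580 + 7787) = 40.3 × 7787/8367 = 37.5 V.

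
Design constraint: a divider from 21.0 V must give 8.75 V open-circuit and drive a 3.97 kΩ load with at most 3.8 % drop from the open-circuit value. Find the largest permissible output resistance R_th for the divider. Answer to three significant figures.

R_th ≤ 157 Ω

Loading drop = R_th/(R_th + R_L) ≤ 0.0380, so R_th ≤ R_L · ε/(1−ε) = 3.97 kΩ × 0.0380/0.9620 = 157 Ω.
(Any R1, R2 with R2/(R1+R2) = 0.417 and R1‖R2 ≤ 157 Ω will meet the spec.)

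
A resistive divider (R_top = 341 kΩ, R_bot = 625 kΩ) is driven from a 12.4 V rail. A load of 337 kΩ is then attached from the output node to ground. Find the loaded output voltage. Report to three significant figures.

The load sits in parallel with R_bot: R_bot‖R_L = (625 × 337) / (625 + 337) = 218.9 kΩ.
V_out = 12.4 × 218.9 / (341 + 218.9) = 12.4 × 218.9/559.9 = 4.85 V.
(Unloaded it would have been 8.02 V.)

V_out ≈ 4.85 V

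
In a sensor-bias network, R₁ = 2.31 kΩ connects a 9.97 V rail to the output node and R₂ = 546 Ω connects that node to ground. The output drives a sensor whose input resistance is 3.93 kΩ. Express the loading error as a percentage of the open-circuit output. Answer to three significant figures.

10.1 %

The divider's output (Thévenin) resistance is R₁‖R₂ = 441.6 Ω.
Fractional drop under load = R_th/(R_th + R_L) = 441.6 / (441.6 + 3930) = 0.1010.
So the output falls by 10.1 %.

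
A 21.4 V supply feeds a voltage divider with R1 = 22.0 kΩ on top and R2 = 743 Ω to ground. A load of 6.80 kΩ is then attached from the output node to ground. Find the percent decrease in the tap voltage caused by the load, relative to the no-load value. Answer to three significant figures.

The divider's output (Thévenin) resistance is R1‖R2 = 718.7 Ω.
Fractional drop under load = R_th/(R_th + R_L) = 718.7 / (718.7 + 6800) = 0.09559.
So the output falls by 9.56 %.

9.56 %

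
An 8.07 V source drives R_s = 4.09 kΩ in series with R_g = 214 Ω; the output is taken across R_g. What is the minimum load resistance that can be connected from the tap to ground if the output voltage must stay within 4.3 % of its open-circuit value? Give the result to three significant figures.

R_L(min) ≈ 4.53 kΩ

Output resistance R_th = R_s‖R_g = (4090 × 214)/4304 = 203.4 Ω.
The fractional drop is R_th/(R_th + R_L); requiring this ≤ 0.0430 gives R_L ≥ R_th(1/0.0430 − 1) = 203.4 × 22.26 = 4.53 kΩ.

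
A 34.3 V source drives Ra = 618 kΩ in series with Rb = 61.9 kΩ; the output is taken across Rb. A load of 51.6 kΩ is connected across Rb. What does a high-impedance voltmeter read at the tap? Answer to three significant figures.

V_out ≈ 1.49 V

The load sits in parallel with Rb: Rb‖R_L = (61.9 × 51.6) / (61.9 + 51.6) = 28.14 kΩ.
V_out = 34.3 × 28.14 / (618 + 28.14) = 34.3 × 28.14/646.1 = 1.49 V.
(Unloaded it would have been 3.12 V.)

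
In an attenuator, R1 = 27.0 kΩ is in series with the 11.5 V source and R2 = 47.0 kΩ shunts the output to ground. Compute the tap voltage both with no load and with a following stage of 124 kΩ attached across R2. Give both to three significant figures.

Open-circuit: V = 11.5 × 47.0/(27.0 + 47.0) = 7.30 V.
With the load, R2 becomes R2‖R_L = 34.08 kΩ, so V = 11.5 × 34.08/61.08 = 6.42 V.

Unloaded: 7.30 V; loaded: 6.42 V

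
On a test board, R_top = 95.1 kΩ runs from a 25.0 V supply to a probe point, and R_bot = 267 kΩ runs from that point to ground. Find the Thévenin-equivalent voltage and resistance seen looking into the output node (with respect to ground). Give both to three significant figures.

V_th = 18.4 V, R_th = 70.1 kΩ

V_th is the open-circuit tap voltage: 25.0 × 267/(95.1 + 267) = 18.4 V.
With the supply zeroed, R_top and R_bot appear in parallel from the tap: R_th = R_top‖R_bot = (95.1 × 267)/362.1 = 70.1 kΩ.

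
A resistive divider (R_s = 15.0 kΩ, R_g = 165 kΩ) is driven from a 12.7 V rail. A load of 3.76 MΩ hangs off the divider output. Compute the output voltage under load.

V_out ≈ 11.6 V

The load sits in parallel with R_g: R_g‖R_L = (165 × 3760) / (165 + 3760) = 158.1 kΩ.
V_out = 12.7 × 158.1 / (15.0 + 158.1) = 12.7 × 158.1/173.1 = 11.6 V.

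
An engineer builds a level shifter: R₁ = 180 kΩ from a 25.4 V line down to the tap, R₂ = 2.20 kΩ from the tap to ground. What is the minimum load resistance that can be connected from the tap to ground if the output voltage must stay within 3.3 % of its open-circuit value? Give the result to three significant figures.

R_L(min) ≈ 63.7 kΩ

Output resistance R_th = R₁‖R₂ = (180 × 2.20)/182.2 = 2.173 kΩ.
The fractional drop is R_th/(R_th + R_L); requiring this ≤ 0.0330 gives R_L ≥ R_th(1/0.0330 − 1) = 2.173 × 29.30 = 63.7 kΩ.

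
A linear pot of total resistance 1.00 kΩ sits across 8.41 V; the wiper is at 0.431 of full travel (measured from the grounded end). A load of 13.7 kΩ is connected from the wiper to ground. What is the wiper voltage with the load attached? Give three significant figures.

The wiper splits the pot into (1−α)R = 569.0 Ω above and αR = 431.0 Ω below.
Lower section ‖ load = 417.9 Ω.
V_wiper = 8.41 × 417.9/(569.0 + 417.9) = 3.56 V.

V ≈ 3.56 V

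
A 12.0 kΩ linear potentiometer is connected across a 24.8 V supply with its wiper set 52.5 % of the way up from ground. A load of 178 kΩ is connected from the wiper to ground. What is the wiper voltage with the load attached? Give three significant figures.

V ≈ 12.8 V

The wiper splits the pot into (1−α)R = 5.700 kΩ above and αR = 6.300 kΩ below.
Lower section ‖ load = 6.085 kΩ.
V_wiper = 24.8 × 6.085/(5.700 + 6.085) = 12.8 V.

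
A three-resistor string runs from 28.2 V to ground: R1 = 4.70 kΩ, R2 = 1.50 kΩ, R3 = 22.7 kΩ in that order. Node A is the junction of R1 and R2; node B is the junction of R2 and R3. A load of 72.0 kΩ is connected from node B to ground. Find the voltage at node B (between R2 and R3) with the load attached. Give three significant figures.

V ≈ 20.7 V

At node B, R3 is in parallel with the load: R3‖R_L = 17.26 kΩ.
Below node A the resistance is R2 + (R3‖R_L) = 18.76 kΩ, so V_A = 28.2 × 18.76/23.46 = 22.55 V.
Then V_B = V_A × (R3‖R_L)/(R2 + R3‖R_L) = 22.55 × 17.26/18.76 = 20.7 V.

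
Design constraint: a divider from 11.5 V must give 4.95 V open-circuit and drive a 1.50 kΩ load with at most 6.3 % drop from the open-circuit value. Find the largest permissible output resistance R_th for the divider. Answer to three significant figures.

R_th ≤ 101 Ω

Loading drop = R_th/(R_th + R_L) ≤ 0.0630, so R_th ≤ R_L · ε/(1−ε) = 1.50 kΩ × 0.0630/0.9370 = 101 Ω.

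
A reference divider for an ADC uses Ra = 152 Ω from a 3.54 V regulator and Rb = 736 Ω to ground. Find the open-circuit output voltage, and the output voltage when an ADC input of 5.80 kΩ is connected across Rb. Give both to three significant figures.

Open-circuit: V = 3.54 × 736/(152 + 736) = 2.93 V.
With the load, Rb becomes Rb‖R_L = 653.1 Ω, so V = 3.54 × 653.1/805.1 = 2.87 V.

Unloaded: 2.93 V; loaded: 2.87 V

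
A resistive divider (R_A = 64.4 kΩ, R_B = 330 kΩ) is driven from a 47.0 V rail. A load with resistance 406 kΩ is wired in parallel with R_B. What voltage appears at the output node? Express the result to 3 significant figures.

The load sits in parallel with R_B: R_B‖R_L = (330 × 406) / (330 + 406) = 182.0 kΩ.
V_out = 47.0 × 182.0 / (64.4 + 182.0) = 47.0 × 182.0/246.4 = 34.7 V.

V_out ≈ 34.7 V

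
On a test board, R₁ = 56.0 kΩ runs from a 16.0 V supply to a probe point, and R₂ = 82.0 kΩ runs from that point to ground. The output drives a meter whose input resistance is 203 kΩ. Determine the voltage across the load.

The load sits in parallel with R₂: R₂‖R_L = (82.0 × 203) / (82.0 + 203) = 58.41 kΩ.
V_out = 16.0 × 58.41 / (56.0 + 58.41) = 16.0 × 58.41/114.4 = 8.17 V.

V_out ≈ 8.17 V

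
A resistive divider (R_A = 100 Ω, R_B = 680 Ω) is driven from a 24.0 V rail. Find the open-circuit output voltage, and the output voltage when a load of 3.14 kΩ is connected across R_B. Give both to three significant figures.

Unloaded: 20.9 V; loaded: 20.4 V

Open-circuit: V = 24.0 × 680/(100 + 680) = 20.9 V.
With the load, R_B becomes R_B‖R_L = 559.0 Ω, so V = 24.0 × 559.0/659.0 = 20.4 V.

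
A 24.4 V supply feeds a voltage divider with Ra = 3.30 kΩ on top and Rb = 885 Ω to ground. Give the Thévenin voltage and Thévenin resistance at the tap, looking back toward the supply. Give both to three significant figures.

V_th is the open-circuit tap voltage: 24.4 × 885/(3300 + 885) = 5.16 V.
With the supply zeroed, Ra and Rb appear in parallel from the tap: R_th = Ra‖Rb = (3300 × 885)/4185 = 698 Ω.

V_th = 5.16 V, R_th = 698 Ω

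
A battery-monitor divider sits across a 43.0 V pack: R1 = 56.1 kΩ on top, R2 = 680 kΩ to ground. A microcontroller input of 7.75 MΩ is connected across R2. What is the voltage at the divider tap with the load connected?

The load sits in parallel with R2: R2‖R_L = (680 × 7750) / (680 + 7750) = 625.1 kΩ.
V_out = 43.0 × 625.1 / (56.1 + 625.1) = 43.0 × 625.1/681.2 = 39.5 V.
(Unloaded it would have been 39.7 V.)

V_out ≈ 39.5 V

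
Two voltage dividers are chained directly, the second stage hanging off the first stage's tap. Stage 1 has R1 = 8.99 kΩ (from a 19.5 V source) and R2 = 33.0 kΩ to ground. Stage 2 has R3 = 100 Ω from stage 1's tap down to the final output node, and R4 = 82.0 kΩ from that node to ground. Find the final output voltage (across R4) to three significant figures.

V_out ≈ 14.1 V

Stage 2 presents R3+R4 = 82100 Ω as a load on stage 1's tap.
Stage 1's lower leg becomes R2‖(R3+R4) = 23540 Ω, so V_mid = 19.5 × 23540/32530 = 14.11 V.
Stage 2 is itself unloaded: V_out = V_mid × R4/(R3+R4) = 14.11 × 82000/82100 = 14.1 V.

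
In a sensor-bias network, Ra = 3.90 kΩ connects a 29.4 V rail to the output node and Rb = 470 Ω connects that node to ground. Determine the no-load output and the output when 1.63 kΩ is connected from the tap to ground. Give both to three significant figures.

Open-circuit: V = 29.4 × 470/(3900 + 470) = 3.16 V.
With the load, Rb becomes Rb‖R_L = 364.8 Ω, so V = 29.4 × 364.8/4265 = 2.51 V.

Unloaded: 3.16 V; loaded: 2.51 V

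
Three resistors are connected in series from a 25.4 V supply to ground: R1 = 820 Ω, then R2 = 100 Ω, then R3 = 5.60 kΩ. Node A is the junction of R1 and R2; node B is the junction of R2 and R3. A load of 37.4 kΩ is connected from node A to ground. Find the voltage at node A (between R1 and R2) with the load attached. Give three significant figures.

V ≈ 21.8 V

Below node A the series string R2+R3 = 5700 Ω sits in parallel with the 37400 Ω load: 4946 Ω.
V_A = 25.4 × 4946/(820 + 4946) = 21.8 V.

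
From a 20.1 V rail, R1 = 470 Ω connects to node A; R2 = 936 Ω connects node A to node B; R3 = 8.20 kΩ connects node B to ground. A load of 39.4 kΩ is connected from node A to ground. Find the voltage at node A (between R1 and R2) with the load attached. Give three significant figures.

Below node A the series string R2+R3 = 9136 Ω sits in parallel with the 39400 Ω load: 7416 Ω.
V_A = 20.1 × 7416/(470 + 7416) = 18.9 V.

V ≈ 18.9 V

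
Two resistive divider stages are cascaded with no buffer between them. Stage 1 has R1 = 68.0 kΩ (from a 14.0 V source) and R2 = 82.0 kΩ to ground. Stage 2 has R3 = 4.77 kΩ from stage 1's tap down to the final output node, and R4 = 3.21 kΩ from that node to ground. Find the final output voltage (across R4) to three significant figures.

Stage 2 presents R3+R4 = 7.980 kΩ as a load on stage 1's tap.
Stage 1's lower leg becomes R2‖(R3+R4) = 7.272 kΩ, so V_mid = 14.0 × 7.272/75.27 = 1.353 V.
Stage 2 is itself unloaded: V_out = V_mid × R4/(R3+R4) = 1.353 × 3.21/7.980 = 0.544 V.

V_out ≈ 0.544 V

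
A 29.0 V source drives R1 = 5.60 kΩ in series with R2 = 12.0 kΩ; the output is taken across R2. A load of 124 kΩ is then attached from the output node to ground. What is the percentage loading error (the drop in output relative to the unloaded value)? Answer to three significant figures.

2.99 %

The divider's output (Thévenin) resistance is R1‖R2 = 3.818 kΩ.
Fractional drop under load = R_th/(R_th + R_L) = 3.818 / (3.818 + 124) = 0.02987.
So the output falls by 2.99 %.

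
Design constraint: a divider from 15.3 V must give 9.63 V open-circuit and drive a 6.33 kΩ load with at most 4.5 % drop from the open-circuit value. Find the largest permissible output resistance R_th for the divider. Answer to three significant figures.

R_th ≤ 298 Ω

Loading drop = R_th/(R_th + R_L) ≤ 0.0450, so R_th ≤ R_L · ε/(1−ε) = 6.33 kΩ × 0.0450/0.9550 = 298 Ω.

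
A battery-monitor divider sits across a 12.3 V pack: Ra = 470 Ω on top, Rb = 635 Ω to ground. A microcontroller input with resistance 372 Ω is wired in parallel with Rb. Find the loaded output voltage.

V_out ≈ 4.10 V

The load sits in parallel with Rb: Rb‖R_L = (635 × 372) / (635 + 372) = 234.6 Ω.
V_out = 12.3 × 234.6 / (470 + 234.6) = 12.3 × 234.6/704.6 = 4.10 V.
(Unloaded it would have been 7.07 V.)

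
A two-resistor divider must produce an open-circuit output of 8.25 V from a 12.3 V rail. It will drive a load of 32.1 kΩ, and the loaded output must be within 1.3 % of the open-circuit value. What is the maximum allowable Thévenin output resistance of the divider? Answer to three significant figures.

Loading drop = R_th/(R_th + R_L) ≤ 0.0130, so R_th ≤ R_L · ε/(1−ε) = 32.1 kΩ × 0.0130/0.9870 = 423 Ω.

R_th ≤ 423 Ω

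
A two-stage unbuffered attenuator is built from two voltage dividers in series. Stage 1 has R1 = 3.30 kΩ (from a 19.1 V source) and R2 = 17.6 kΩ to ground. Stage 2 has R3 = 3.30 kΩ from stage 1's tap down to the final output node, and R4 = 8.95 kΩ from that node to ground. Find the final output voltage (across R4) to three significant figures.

Stage 2 presents R3+R4 = 12.25 kΩ as a load on stage 1's tap.
Stage 1's lower leg becomes R2‖(R3+R4) = 7.223 kΩ, so V_mid = 19.1 × 7.223/10.52 = 13.11 V.
Stage 2 is itself unloaded: V_out = V_mid × R4/(R3+R4) = 13.11 × 8.95/12.25 = 9.58 V.

V_out ≈ 9.58 V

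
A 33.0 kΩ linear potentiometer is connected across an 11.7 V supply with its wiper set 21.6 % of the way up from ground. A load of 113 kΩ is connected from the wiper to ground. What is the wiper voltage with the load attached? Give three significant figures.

The wiper splits the pot into (1−α)R = 25.87 kΩ above and αR = 7.128 kΩ below.
Lower section ‖ load = 6.705 kΩ.
V_wiper = 11.7 × 6.705/(25.87 + 6.705) = 2.41 V.

V ≈ 2.41 V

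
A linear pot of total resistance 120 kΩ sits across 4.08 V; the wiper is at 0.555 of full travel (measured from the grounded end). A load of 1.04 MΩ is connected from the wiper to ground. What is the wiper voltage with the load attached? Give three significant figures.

V ≈ 2.20 V

The wiper splits the pot into (1−α)R = 53.40 kΩ above and αR = 66.60 kΩ below.
Lower section ‖ load = 62.59 kΩ.
V_wiper = 4.08 × 62.59/(53.40 + 62.59) = 2.20 V.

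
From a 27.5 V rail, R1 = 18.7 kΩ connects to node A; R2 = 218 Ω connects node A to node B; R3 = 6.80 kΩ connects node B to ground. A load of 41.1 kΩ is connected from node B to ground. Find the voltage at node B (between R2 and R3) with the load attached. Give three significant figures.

V ≈ 6.48 V

At node B, R3 is in parallel with the load: R3‖R_L = 5835 Ω.
Below node A the resistance is R2 + (R3‖R_L) = 6053 Ω, so V_A = 27.5 × 6053/24750 = 6.724 V.
Then V_B = V_A × (R3‖R_L)/(R2 + R3‖R_L) = 6.724 × 5835/6053 = 6.48 V.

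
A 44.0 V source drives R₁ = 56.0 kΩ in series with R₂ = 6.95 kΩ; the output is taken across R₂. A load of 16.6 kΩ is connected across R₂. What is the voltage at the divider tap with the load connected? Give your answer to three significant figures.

V_out ≈ 3.54 V

The load sits in parallel with R₂: R₂‖R_L = (6.95 × 16.6) / (6.95 + 16.6) = 4.899 kΩ.
V_out = 44.0 × 4.899 / (56.0 + 4.899) = 44.0 × 4.899/60.90 = 3.54 V.
(Unloaded it would have been 4.86 V.)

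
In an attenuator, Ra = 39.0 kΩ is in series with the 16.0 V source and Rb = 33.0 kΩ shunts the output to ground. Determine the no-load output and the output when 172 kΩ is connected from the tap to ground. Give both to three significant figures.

Open-circuit: V = 16.0 × 33.0/(39.0 + 33.0) = 7.33 V.
With the load, Rb becomes Rb‖R_L = 27.69 kΩ, so V = 16.0 × 27.69/66.69 = 6.64 V.

Unloaded: 7.33 V; loaded: 6.64 V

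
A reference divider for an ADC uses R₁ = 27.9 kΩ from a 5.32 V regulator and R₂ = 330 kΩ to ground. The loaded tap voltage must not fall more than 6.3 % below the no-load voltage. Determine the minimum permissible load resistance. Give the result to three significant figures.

Output resistance R_th = R₁‖R₂ = (27.9 × 330)/357.9 = 25.73 kΩ.
The fractional drop is R_th/(R_th + R_L); requiring this ≤ 0.0630 gives R_L ≥ R_th(1/0.0630 − 1) = 25.73 × 14.87 = 383 kΩ.

R_L(min) ≈ 383 kΩ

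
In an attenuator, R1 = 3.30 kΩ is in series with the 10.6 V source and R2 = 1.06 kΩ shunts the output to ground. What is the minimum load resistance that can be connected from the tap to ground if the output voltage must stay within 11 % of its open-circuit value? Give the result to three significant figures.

Output resistance R_th = R1‖R2 = (3300 × 1060)/4360 = 802.3 Ω.
The fractional drop is R_th/(R_th + R_L); requiring this ≤ 0.110 gives R_L ≥ R_th(1/0.110 − 1) = 802.3 × 8.091 = 6.49 kΩ.

R_L(min) ≈ 6.49 kΩ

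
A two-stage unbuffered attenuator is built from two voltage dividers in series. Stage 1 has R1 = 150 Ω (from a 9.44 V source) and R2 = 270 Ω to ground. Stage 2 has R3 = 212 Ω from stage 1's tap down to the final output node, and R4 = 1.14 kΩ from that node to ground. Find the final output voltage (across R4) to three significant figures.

V_out ≈ 4.78 V

Stage 2 presents R3+R4 = 1352 Ω as a load on stage 1's tap.
Stage 1's lower leg becomes R2‖(R3+R4) = 225.1 Ω, so V_mid = 9.44 × 225.1/375.1 = 5.665 V.
Stage 2 is itself unloaded: V_out = V_mid × R4/(R3+R4) = 5.665 × 1140/1352 = 4.78 V.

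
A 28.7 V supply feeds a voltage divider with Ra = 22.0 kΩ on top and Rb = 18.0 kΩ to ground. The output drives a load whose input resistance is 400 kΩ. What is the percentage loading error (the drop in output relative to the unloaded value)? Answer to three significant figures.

The divider's output (Thévenin) resistance is Ra‖Rb = 9.900 kΩ.
Fractional drop under load = R_th/(R_th + R_L) = 9.900 / (9.900 + 400) = 0.02415.
So the output falls by 2.42 %.

2.42 %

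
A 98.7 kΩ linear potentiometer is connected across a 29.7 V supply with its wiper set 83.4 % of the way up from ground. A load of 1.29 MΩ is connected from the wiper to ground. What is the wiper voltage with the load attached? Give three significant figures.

The wiper splits the pot into (1−α)R = 16.38 kΩ above and αR = 82.32 kΩ below.
Lower section ‖ load = 77.38 kΩ.
V_wiper = 29.7 × 77.38/(16.38 + 77.38) = 24.5 V.

V ≈ 24.5 V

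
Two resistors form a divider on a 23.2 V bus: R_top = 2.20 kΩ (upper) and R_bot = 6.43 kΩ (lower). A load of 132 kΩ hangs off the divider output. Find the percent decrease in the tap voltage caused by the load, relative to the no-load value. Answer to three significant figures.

1.23 %

The divider's output (Thévenin) resistance is R_top‖R_bot = 1.639 kΩ.
Fractional drop under load = R_th/(R_th + R_L) = 1.639 / (1.639 + 132) = 0.01227.
So the output falls by 1.23 %.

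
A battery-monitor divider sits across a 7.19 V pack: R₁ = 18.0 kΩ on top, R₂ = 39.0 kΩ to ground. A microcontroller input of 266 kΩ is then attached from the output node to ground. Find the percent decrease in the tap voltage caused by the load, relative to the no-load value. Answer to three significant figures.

4.43 %

The divider's output (Thévenin) resistance is R₁‖R₂ = 12.32 kΩ.
Fractional drop under load = R_th/(R_th + R_L) = 12.32 / (12.32 + 266) = 0.04425.
So the output falls by 4.43 %.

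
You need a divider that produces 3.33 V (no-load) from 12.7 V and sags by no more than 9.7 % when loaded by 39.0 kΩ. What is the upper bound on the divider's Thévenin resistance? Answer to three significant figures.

Loading drop = R_th/(R_th + R_L) ≤ 0.0970, so R_th ≤ R_L · ε/(1−ε) = 39.0 kΩ × 0.0970/0.9030 = 4.19 kΩ.

R_th ≤ 4.19 kΩ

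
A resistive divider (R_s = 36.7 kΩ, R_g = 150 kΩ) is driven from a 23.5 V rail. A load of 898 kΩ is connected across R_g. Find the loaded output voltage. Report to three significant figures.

The load sits in parallel with R_g: R_g‖R_L = (150 × 898) / (150 + 898) = 128.5 kΩ.
V_out = 23.5 × 128.5 / (36.7 + 128.5) = 23.5 × 128.5/165.2 = 18.3 V.
(Unloaded it would have been 18.9 V.)

V_out ≈ 18.3 V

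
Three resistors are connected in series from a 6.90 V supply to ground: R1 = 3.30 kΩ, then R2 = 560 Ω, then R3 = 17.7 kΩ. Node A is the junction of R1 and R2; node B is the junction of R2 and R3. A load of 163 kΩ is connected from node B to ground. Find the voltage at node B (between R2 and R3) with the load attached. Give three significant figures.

V ≈ 5.56 V

At node B, R3 is in parallel with the load: R3‖R_L = 15970 Ω.
Below node A the resistance is R2 + (R3‖R_L) = 16530 Ω, so V_A = 6.90 × 16530/19830 = 5.752 V.
Then V_B = V_A × (R3‖R_L)/(R2 + R3‖R_L) = 5.752 × 15970/16530 = 5.56 V.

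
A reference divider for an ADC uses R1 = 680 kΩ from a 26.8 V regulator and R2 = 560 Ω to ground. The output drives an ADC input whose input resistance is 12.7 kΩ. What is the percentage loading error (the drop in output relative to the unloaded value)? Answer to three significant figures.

4.22 %

The divider's output (Thévenin) resistance is R1‖R2 = 559.5 Ω.
Fractional drop under load = R_th/(R_th + R_L) = 559.5 / (559.5 + 12700) = 0.04220.
So the output falls by 4.22 %.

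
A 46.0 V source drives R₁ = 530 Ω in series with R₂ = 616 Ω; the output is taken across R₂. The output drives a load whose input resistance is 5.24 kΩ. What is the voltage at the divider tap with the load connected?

V_out ≈ 23.5 V

The load sits in parallel with R₂: R₂‖R_L = (616 × 5240) / (616 + 5240) = 551.2 Ω.
V_out = 46.0 × 551.2 / (530 + 551.2) = 46.0 × 551.2/1081 = 23.5 V.
(Unloaded it would have been 24.7 V.)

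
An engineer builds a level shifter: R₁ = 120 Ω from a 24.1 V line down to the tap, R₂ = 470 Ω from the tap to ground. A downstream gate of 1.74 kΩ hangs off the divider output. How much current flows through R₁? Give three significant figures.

I ≈ 49.2 mA

R₂‖R_L = 370.0 Ω, so the source sees R₁ + R₂‖R_L = 490.0 Ω.
I = 24.1 V / 490.0 Ω = 49.2 mA.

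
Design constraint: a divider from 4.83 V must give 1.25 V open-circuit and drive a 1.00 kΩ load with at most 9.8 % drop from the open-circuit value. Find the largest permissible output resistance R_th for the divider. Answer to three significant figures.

Loading drop = R_th/(R_th + R_L) ≤ 0.0980, so R_th ≤ R_L · ε/(1−ε) = 1.00 kΩ × 0.0980/0.9020 = 109 Ω.

R_th ≤ 109 Ω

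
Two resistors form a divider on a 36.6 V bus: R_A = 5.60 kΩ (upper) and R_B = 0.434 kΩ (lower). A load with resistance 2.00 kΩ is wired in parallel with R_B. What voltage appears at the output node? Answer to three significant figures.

The load sits in parallel with R_B: R_B‖R_L = (434 × 2000) / (434 + 2000) = 356.6 Ω.
V_out = 36.6 × 356.6 / (5600 + 356.6) = 36.6 × 356.6/5957 = 2.19 V.

V_out ≈ 2.19 V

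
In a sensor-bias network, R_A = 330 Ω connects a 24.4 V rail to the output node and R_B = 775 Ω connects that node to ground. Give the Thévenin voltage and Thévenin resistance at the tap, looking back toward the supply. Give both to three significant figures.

V_th is the open-circuit tap voltage: 24.4 × 775/(330 + 775) = 17.1 V.
With the supply zeroed, R_A and R_B appear in parallel from the tap: R_th = R_A‖R_B = (330 × 775)/1105 = 231 Ω.

V_th = 17.1 V, R_th = 231 Ω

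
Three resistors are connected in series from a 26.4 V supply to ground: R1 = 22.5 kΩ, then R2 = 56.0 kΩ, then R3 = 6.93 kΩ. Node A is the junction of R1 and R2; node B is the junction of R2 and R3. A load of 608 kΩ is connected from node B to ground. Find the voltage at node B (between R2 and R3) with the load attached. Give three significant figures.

At node B, R3 is in parallel with the load: R3‖R_L = 6.852 kΩ.
Below node A the resistance is R2 + (R3‖R_L) = 62.85 kΩ, so V_A = 26.4 × 62.85/85.35 = 19.44 V.
Then V_B = V_A × (R3‖R_L)/(R2 + R3‖R_L) = 19.44 × 6.852/62.85 = 2.12 V.

V ≈ 2.12 V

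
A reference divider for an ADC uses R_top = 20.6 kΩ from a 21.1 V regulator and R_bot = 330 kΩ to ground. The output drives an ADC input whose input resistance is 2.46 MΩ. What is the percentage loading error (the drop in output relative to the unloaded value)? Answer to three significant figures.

0.782 %

The divider's output (Thévenin) resistance is R_top‖R_bot = 19.39 kΩ.
Fractional drop under load = R_th/(R_th + R_L) = 19.39 / (19.39 + 2460) = 0.007820.
So the output falls by 0.782 %.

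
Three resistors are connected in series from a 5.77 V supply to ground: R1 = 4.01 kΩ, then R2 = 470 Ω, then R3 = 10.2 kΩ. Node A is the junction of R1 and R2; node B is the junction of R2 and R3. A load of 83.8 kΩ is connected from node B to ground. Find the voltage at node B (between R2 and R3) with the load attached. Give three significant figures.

At node B, R3 is in parallel with the load: R3‖R_L = 9093 Ω.
Below node A the resistance is R2 + (R3‖R_L) = 9563 Ω, so V_A = 5.77 × 9563/13570 = 4.065 V.
Then V_B = V_A × (R3‖R_L)/(R2 + R3‖R_L) = 4.065 × 9093/9563 = 3.87 V.

V ≈ 3.87 V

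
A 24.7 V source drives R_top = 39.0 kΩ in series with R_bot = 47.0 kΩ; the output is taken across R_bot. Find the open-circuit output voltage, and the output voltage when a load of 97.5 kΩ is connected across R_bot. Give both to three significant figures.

Unloaded: 13.5 V; loaded: 11.1 V

Open-circuit: V = 24.7 × 47.0/(39.0 + 47.0) = 13.5 V.
With the load, R_bot becomes R_bot‖R_L = 31.71 kΩ, so V = 24.7 × 31.71/70.71 = 11.1 V.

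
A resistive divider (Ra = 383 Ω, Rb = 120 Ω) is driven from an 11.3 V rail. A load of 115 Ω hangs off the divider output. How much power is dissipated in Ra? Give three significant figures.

Total resistance from the source is Ra + (Rb‖R_L) = 441.7 Ω, so I = 11.3/441.7 Ω = 25.58 mA.
P = I²·Ra = (25.58 mA)² × 383 Ω = 251 mW.

P ≈ 251 mW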